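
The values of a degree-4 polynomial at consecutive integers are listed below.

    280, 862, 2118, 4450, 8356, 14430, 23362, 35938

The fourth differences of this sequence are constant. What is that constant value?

96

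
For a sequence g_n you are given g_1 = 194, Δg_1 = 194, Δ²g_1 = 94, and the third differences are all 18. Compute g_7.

3128

Build the table forward from the leading diagonal:
Third differences: 18  18  18  18  18  18  18
Second differences: 94  112  130  148  166  184  202
First differences: 194  288  400  530  678  844  1028
g: 194  388  676  1076  1606  2284  3128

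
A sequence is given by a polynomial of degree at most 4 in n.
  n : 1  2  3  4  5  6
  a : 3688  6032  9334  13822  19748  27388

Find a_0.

2098

2344  3302  4488  5926  7640
958  1186  1438  1714
228  252  276
24  24
The fourth differences are constant at 24.
Work back: 228 − 24 = 204;  958 − 204 = 754;  2344 − 754 = 1590;  3688 − 1590 = 2098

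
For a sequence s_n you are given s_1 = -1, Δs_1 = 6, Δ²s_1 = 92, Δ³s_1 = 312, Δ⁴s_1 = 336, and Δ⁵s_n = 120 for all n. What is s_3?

103

Build the table forward from the leading diagonal:
Fifth differences: 120  120  120
Fourth differences: 336  456  576
Third differences: 312  648  1104
Second differences: 92  404  1052
First differences: 6  98  502
s: -1  5  103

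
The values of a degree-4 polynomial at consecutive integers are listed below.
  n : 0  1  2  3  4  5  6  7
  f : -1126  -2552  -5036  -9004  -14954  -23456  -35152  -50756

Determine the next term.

Δ: -1426  -2484  -3968  -5950  -8502  -11696  -15604
Δ²: -1058  -1484  -1982  -2552  -3194  -3908
Δ³: -426  -498  -570  -642  -714
Δ⁴: -72  -72  -72  -72
The fourth differences are constant (-72).
-714 − 72 = -786;  -3908 − 786 = -4694;  -15604 − 4694 = -20298;  -50756 − 20298 = -71054

-71054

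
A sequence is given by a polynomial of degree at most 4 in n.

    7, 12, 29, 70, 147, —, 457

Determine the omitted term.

Using the first 5 terms:
D1: 5, 17, 41, 77
D2: 12, 24, 36
D3: 12, 12
Constant third difference = 12.
Extend forward: 36 + 12 = 48;  77 + 48 = 125;  147 + 125 = 272

272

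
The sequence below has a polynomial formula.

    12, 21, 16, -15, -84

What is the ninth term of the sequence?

-980

First differences: 9  -5  -31  -69
Second differences: -14  -26  -38
Third differences: -12  -12
Third differences constant at -12.
-38 − 12 = -50;  -69 − 50 = -119;  -84 − 119 = -203
-50 − 12 = -62;  -119 − 62 = -181;  -203 − 181 = -384
-62 − 12 = -74;  -181 − 74 = -255;  -384 − 255 = -639
-74 − 12 = -86;  -255 − 86 = -341;  -639 − 341 = -980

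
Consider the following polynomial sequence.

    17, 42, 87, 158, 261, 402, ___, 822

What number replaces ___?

587

Using the first 6 terms:
D1: 25  45  71  103  141
D2: 20  26  32  38
D3: 6  6  6
Constant third difference = 6.
Extend forward: 38 + 6 = 44;  141 + 44 = 185;  402 + 185 = 587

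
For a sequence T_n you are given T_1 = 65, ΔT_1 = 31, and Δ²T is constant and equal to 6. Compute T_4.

176

Build the table forward from the leading diagonal:
Second differences: 6  6  6  6
First differences: 31  37  43  49
T: 65  96  133  176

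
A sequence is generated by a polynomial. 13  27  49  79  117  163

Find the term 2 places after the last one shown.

279

14, 22, 30, 38, 46
8, 8, 8, 8
The second differences are constant (8).
46 + 8 = 54;  163 + 54 = 217
54 + 8 = 62;  217 + 62 = 279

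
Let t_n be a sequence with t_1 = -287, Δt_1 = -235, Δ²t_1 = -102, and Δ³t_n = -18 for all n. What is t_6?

-2662

Build the table forward from the leading diagonal:
Third differences: -18, -18, -18, -18, -18, -18
Second differences: -102, -120, -138, -156, -174, -192
First differences: -235, -337, -457, -595, -751, -925
t: -287, -522, -859, -1316, -1911, -2662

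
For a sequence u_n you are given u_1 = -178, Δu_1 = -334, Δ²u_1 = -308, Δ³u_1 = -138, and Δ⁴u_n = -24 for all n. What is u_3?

-1154

Build the table forward from the leading diagonal:
Fourth differences: -24  -24  -24
Third differences: -138  -162  -186
Second differences: -308  -446  -608
First differences: -334  -642  -1088
u: -178  -512  -1154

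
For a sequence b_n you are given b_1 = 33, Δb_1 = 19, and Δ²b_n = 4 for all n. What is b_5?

133

Build the table forward from the leading diagonal:
D2: 4  4  4  4  4
D1: 19  23  27  31  35
b: 33  52  75  102  133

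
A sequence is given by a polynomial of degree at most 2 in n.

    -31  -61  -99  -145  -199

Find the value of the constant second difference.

-8

D1: -30, -38, -46, -54
D2: -8, -8, -8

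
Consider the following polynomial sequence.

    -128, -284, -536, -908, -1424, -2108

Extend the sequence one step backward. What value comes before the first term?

-44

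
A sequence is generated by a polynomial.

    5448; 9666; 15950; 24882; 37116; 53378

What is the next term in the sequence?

74466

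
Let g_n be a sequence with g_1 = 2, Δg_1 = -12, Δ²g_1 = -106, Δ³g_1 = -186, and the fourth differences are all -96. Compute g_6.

-3458

Build the table forward from the leading diagonal:
Δ⁴: -96, -96, -96, -96, -96, -96
Δ³: -186, -282, -378, -474, -570, -666
Δ²: -106, -292, -574, -952, -1426, -1996
Δ: -12, -118, -410, -984, -1936, -3362
g: 2, -10, -128, -538, -1522, -3458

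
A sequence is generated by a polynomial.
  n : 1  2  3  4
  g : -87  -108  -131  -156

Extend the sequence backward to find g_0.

-68

First differences: -21  -23  -25
Second differences: -2  -2
The second differences are constant at -2.
Work back: -21 + 2 = -19;  -87 + 19 = -68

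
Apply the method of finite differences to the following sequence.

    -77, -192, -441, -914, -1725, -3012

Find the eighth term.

First differences: -115  -249  -473  -811  -1287
Second differences: -134  -224  -338  -476
Third differences: -90  -114  -138
Fourth differences: -24  -24
Fourth differences constant at -24.
-138 − 24 = -162;  -476 − 162 = -638;  -1287 − 638 = -1925;  -3012 − 1925 = -4937
-162 − 24 = -186;  -638 − 186 = -824;  -1925 − 824 = -2749;  -4937 − 2749 = -7686

-7686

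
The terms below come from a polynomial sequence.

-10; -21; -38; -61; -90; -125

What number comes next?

First differences: -11, -17, -23, -29, -35
Second differences: -6, -6, -6, -6
Second differences constant at -6.
-35 − 6 = -41;  -125 − 41 = -166

-166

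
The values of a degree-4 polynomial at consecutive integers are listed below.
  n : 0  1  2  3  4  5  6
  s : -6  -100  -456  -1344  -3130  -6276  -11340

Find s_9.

-45060

D1: -94, -356, -888, -1786, -3146, -5064
D2: -262, -532, -898, -1360, -1918
D3: -270, -366, -462, -558
D4: -96, -96, -96
The fourth differences are constant (-96).
-558 − 96 = -654;  -1918 − 654 = -2572;  -5064 − 2572 = -7636;  -11340 − 7636 = -18976
-654 − 96 = -750;  -2572 − 750 = -3322;  -7636 − 3322 = -10958;  -18976 − 10958 = -29934
-750 − 96 = -846;  -3322 − 846 = -4168;  -10958 − 4168 = -15126;  -29934 − 15126 = -45060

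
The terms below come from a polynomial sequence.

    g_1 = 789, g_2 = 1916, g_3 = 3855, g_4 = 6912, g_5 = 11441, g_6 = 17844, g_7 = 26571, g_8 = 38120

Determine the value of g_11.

D1: 1127  1939  3057  4529  6403  8727  11549
D2: 812  1118  1472  1874  2324  2822
D3: 306  354  402  450  498
D4: 48  48  48  48
The fourth differences are constant (48).
498 + 48 = 546;  2822 + 546 = 3368;  11549 + 3368 = 14917;  38120 + 14917 = 53037
546 + 48 = 594;  3368 + 594 = 3962;  14917 + 3962 = 18879;  53037 + 18879 = 71916
594 + 48 = 642;  3962 + 642 = 4604;  18879 + 4604 = 23483;  71916 + 23483 = 95399

95399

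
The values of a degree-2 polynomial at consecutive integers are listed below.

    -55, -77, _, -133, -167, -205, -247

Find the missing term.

-103

Using the last 4 terms:
First differences: -34, -38, -42
Second differences: -4, -4
Constant second difference = -4.
Extend backward: -34 + 4 = -30;  -133 + 30 = -103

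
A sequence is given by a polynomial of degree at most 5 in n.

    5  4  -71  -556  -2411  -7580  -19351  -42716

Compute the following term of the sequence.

-84731

Δ: -1 , -75 , -485 , -1855 , -5169 , -11771 , -23365
Δ²: -74 , -410 , -1370 , -3314 , -6602 , -11594
Δ³: -336 , -960 , -1944 , -3288 , -4992
Δ⁴: -624 , -984 , -1344 , -1704
Δ⁵: -360 , -360 , -360
The fifth differences are constant (-360).
-1704 − 360 = -2064;  -4992 − 2064 = -7056;  -11594 − 7056 = -18650;  -23365 − 18650 = -42015;  -42716 − 42015 = -84731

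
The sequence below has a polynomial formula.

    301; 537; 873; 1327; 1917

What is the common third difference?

18

D1: 236, 336, 454, 590
D2: 100, 118, 136
D3: 18, 18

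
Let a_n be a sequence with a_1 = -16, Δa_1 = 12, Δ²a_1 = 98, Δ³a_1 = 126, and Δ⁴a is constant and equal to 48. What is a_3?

Build the table forward from the leading diagonal:
Fourth differences: 48, 48, 48
Third differences: 126, 174, 222
Second differences: 98, 224, 398
First differences: 12, 110, 334
a: -16, -4, 106

106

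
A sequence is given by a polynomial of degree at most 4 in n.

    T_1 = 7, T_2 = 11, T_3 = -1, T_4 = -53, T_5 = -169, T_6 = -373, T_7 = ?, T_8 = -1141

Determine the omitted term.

-689

Using the first 6 terms:
Δ: 4  -12  -52  -116  -204
Δ²: -16  -40  -64  -88
Δ³: -24  -24  -24
Constant third difference = -24.
Extend forward: -88 − 24 = -112;  -204 − 112 = -316;  -373 − 316 = -689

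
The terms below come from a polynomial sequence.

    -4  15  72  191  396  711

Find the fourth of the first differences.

205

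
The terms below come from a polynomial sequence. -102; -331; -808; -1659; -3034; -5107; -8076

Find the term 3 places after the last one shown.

First differences: -229  -477  -851  -1375  -2073  -2969
Second differences: -248  -374  -524  -698  -896
Third differences: -126  -150  -174  -198
Fourth differences: -24  -24  -24
Fourth differences constant at -24.
-198 − 24 = -222;  -896 − 222 = -1118;  -2969 − 1118 = -4087;  -8076 − 4087 = -12163
-222 − 24 = -246;  -1118 − 246 = -1364;  -4087 − 1364 = -5451;  -12163 − 5451 = -17614
-246 − 24 = -270;  -1364 − 270 = -1634;  -5451 − 1634 = -7085;  -17614 − 7085 = -24699

-24699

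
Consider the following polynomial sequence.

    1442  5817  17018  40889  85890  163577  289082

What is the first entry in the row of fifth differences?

First differences: 4375, 11201, 23871, 45001, 77687, 125505
Second differences: 6826, 12670, 21130, 32686, 47818
Third differences: 5844, 8460, 11556, 15132
Fourth differences: 2616, 3096, 3576
Fifth differences: 480, 480

480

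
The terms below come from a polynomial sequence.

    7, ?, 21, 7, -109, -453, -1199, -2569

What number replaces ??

11

Using the last 6 terms:
-14  -116  -344  -746  -1370
-102  -228  -402  -624
-126  -174  -222
-48  -48
Constant fourth difference = -48.
Extend backward: -126 + 48 = -78;  -102 + 78 = -24;  -14 + 24 = 10;  21 − 10 = 11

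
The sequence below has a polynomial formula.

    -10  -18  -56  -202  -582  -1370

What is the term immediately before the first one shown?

-2

First differences: -8  -38  -146  -380  -788
Second differences: -30  -108  -234  -408
Third differences: -78  -126  -174
Fourth differences: -48  -48
The fourth differences are constant at -48.
Work back: -78 + 48 = -30;  -30 + 30 = 0;  -8 + 0 = -8;  -10 + 8 = -2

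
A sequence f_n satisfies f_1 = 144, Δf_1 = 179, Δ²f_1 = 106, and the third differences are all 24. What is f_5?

1592

Build the table forward from the leading diagonal:
Δ³: 24  24  24  24  24
Δ²: 106  130  154  178  202
Δ: 179  285  415  569  747
f: 144  323  608  1023  1592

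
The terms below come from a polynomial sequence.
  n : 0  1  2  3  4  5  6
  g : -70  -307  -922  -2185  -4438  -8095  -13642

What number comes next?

First differences: -237  -615  -1263  -2253  -3657  -5547
Second differences: -378  -648  -990  -1404  -1890
Third differences: -270  -342  -414  -486
Fourth differences: -72  -72  -72
Fourth differences constant at -72.
-486 − 72 = -558;  -1890 − 558 = -2448;  -5547 − 2448 = -7995;  -13642 − 7995 = -21637

-21637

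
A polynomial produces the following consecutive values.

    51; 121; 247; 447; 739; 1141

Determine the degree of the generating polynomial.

First differences: 70, 126, 200, 292, 402
Second differences: 56, 74, 92, 110
Third differences: 18, 18, 18
The third differences are constant, so the polynomial has degree 3.

3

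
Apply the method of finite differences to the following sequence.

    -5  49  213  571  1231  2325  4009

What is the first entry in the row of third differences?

84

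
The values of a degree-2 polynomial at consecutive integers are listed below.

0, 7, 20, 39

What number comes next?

D1: 7  13  19
D2: 6  6
Second differences constant at 6.
19 + 6 = 25;  39 + 25 = 64

64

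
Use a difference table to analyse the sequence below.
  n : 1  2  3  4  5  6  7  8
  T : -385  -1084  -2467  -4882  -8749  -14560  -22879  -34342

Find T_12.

-126874

-699, -1383, -2415, -3867, -5811, -8319, -11463
-684, -1032, -1452, -1944, -2508, -3144
-348, -420, -492, -564, -636
-72, -72, -72, -72
The fourth differences are constant (-72).
-636 − 72 = -708;  -3144 − 708 = -3852;  -11463 − 3852 = -15315;  -34342 − 15315 = -49657
-708 − 72 = -780;  -3852 − 780 = -4632;  -15315 − 4632 = -19947;  -49657 − 19947 = -69604
-780 − 72 = -852;  -4632 − 852 = -5484;  -19947 − 5484 = -25431;  -69604 − 25431 = -95035
-852 − 72 = -924;  -5484 − 924 = -6408;  -25431 − 6408 = -31839;  -95035 − 31839 = -126874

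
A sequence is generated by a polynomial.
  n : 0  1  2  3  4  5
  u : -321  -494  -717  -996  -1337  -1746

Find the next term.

-2229

D1: -173, -223, -279, -341, -409
D2: -50, -56, -62, -68
D3: -6, -6, -6
Constant third difference = -6, so extend:
-68 − 6 = -74;  -409 − 74 = -483;  -1746 − 483 = -2229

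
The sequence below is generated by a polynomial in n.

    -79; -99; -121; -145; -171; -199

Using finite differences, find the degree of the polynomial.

2

Δ: -20, -22, -24, -26, -28
Δ²: -2, -2, -2, -2
The second differences are constant, so the polynomial has degree 2.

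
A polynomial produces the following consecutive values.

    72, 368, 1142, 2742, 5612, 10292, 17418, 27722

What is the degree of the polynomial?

4

Δ: 296, 774, 1600, 2870, 4680, 7126, 10304
Δ²: 478, 826, 1270, 1810, 2446, 3178
Δ³: 348, 444, 540, 636, 732
Δ⁴: 96, 96, 96, 96
The fourth differences are constant, so the polynomial has degree 4.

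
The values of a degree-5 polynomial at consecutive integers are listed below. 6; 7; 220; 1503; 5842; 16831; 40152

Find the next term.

84055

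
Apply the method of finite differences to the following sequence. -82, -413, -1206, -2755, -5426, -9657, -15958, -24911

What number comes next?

-37170

-331, -793, -1549, -2671, -4231, -6301, -8953
-462, -756, -1122, -1560, -2070, -2652
-294, -366, -438, -510, -582
-72, -72, -72, -72
Fourth differences constant at -72.
-582 − 72 = -654;  -2652 − 654 = -3306;  -8953 − 3306 = -12259;  -24911 − 12259 = -37170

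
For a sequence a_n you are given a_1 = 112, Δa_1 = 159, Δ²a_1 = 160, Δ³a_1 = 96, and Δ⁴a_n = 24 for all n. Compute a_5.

2116

Build the table forward from the leading diagonal:
D4: 24, 24, 24, 24, 24
D3: 96, 120, 144, 168, 192
D2: 160, 256, 376, 520, 688
D1: 159, 319, 575, 951, 1471
a: 112, 271, 590, 1165, 2116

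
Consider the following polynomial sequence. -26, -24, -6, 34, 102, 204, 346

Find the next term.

Δ: 2  18  40  68  102  142
Δ²: 16  22  28  34  40
Δ³: 6  6  6  6
The third differences are constant (6).
40 + 6 = 46;  142 + 46 = 188;  346 + 188 = 534

534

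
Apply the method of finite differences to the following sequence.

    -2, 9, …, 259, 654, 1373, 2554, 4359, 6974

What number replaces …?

74

Using the last 6 terms:
First differences: 395, 719, 1181, 1805, 2615
Second differences: 324, 462, 624, 810
Third differences: 138, 162, 186
Fourth differences: 24, 24
Constant fourth difference = 24.
Extend backward: 138 − 24 = 114;  324 − 114 = 210;  395 − 210 = 185;  259 − 185 = 74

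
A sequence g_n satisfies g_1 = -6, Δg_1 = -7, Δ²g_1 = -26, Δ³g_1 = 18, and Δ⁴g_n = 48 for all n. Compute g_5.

-70

Build the table forward from the leading diagonal:
D4: 48  48  48  48  48
D3: 18  66  114  162  210
D2: -26  -8  58  172  334
D1: -7  -33  -41  17  189
g: -6  -13  -46  -87  -70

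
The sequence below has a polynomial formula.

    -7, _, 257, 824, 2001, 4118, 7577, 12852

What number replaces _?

Using the last 6 terms:
567  1177  2117  3459  5275
610  940  1342  1816
330  402  474
72  72
Constant fourth difference = 72.
Extend backward: 330 − 72 = 258;  610 − 258 = 352;  567 − 352 = 215;  257 − 215 = 42

42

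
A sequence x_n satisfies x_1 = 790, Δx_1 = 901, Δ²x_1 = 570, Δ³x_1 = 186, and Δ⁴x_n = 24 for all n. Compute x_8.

26417

Build the table forward from the leading diagonal:
D4: 24, 24, 24, 24, 24, 24, 24, 24
D3: 186, 210, 234, 258, 282, 306, 330, 354
D2: 570, 756, 966, 1200, 1458, 1740, 2046, 2376
D1: 901, 1471, 2227, 3193, 4393, 5851, 7591, 9637
x: 790, 1691, 3162, 5389, 8582, 12975, 18826, 26417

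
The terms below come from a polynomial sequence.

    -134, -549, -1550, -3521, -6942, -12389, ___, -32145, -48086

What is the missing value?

Using the first 6 terms:
First differences: -415, -1001, -1971, -3421, -5447
Second differences: -586, -970, -1450, -2026
Third differences: -384, -480, -576
Fourth differences: -96, -96
Constant fourth difference = -96.
Extend forward: -576 − 96 = -672;  -2026 − 672 = -2698;  -5447 − 2698 = -8145;  -12389 − 8145 = -20534

-20534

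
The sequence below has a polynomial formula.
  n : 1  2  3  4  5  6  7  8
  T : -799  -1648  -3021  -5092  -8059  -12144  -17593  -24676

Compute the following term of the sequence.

-33687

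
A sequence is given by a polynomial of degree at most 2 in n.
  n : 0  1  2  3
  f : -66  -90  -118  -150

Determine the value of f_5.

First differences: -24  -28  -32
Second differences: -4  -4
Constant second difference = -4, so extend:
-32 − 4 = -36;  -150 − 36 = -186
-36 − 4 = -40;  -186 − 40 = -226

-226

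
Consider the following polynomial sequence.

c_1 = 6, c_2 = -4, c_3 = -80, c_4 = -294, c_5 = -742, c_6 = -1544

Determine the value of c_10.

-11532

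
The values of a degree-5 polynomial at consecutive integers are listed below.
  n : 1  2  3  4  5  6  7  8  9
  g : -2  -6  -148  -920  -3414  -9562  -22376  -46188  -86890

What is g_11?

-251772

Δ: -4 , -142 , -772 , -2494 , -6148 , -12814 , -23812 , -40702
Δ²: -138 , -630 , -1722 , -3654 , -6666 , -10998 , -16890
Δ³: -492 , -1092 , -1932 , -3012 , -4332 , -5892
Δ⁴: -600 , -840 , -1080 , -1320 , -1560
Δ⁵: -240 , -240 , -240 , -240
The fifth differences are constant (-240).
-1560 − 240 = -1800;  -5892 − 1800 = -7692;  -16890 − 7692 = -24582;  -40702 − 24582 = -65284;  -86890 − 65284 = -152174
-1800 − 240 = -2040;  -7692 − 2040 = -9732;  -24582 − 9732 = -34314;  -65284 − 34314 = -99598;  -152174 − 99598 = -251772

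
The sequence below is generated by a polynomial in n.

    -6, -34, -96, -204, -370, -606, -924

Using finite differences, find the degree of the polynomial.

D1: -28, -62, -108, -166, -236, -318
D2: -34, -46, -58, -70, -82
D3: -12, -12, -12, -12
The third differences are constant, so the polynomial has degree 3.

3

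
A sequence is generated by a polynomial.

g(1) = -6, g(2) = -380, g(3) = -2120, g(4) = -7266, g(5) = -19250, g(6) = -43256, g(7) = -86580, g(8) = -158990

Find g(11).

-693056

First differences: -374 , -1740 , -5146 , -11984 , -24006 , -43324 , -72410
Second differences: -1366 , -3406 , -6838 , -12022 , -19318 , -29086
Third differences: -2040 , -3432 , -5184 , -7296 , -9768
Fourth differences: -1392 , -1752 , -2112 , -2472
Fifth differences: -360 , -360 , -360
Fifth differences constant at -360.
-2472 − 360 = -2832;  -9768 − 2832 = -12600;  -29086 − 12600 = -41686;  -72410 − 41686 = -114096;  -158990 − 114096 = -273086
-2832 − 360 = -3192;  -12600 − 3192 = -15792;  -41686 − 15792 = -57478;  -114096 − 57478 = -171574;  -273086 − 171574 = -444660
-3192 − 360 = -3552;  -15792 − 3552 = -19344;  -57478 − 19344 = -76822;  -171574 − 76822 = -248396;  -444660 − 248396 = -693056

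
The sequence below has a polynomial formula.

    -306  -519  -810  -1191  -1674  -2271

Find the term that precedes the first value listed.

-159

D1: -213, -291, -381, -483, -597
D2: -78, -90, -102, -114
D3: -12, -12, -12
The third differences are constant at -12.
Work back: -78 + 12 = -66;  -213 + 66 = -147;  -306 + 147 = -159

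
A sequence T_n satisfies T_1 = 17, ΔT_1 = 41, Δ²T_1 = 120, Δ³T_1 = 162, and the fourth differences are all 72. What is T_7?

Build the table forward from the leading diagonal:
Fourth differences: 72  72  72  72  72  72  72
Third differences: 162  234  306  378  450  522  594
Second differences: 120  282  516  822  1200  1650  2172
First differences: 41  161  443  959  1781  2981  4631
T: 17  58  219  662  1621  3402  6383

6383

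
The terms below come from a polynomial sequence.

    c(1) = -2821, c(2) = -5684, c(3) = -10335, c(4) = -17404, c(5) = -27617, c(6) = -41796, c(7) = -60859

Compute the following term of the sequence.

D1: -2863 , -4651 , -7069 , -10213 , -14179 , -19063
D2: -1788 , -2418 , -3144 , -3966 , -4884
D3: -630 , -726 , -822 , -918
D4: -96 , -96 , -96
Constant fourth difference = -96, so extend:
-918 − 96 = -1014;  -4884 − 1014 = -5898;  -19063 − 5898 = -24961;  -60859 − 24961 = -85820

-85820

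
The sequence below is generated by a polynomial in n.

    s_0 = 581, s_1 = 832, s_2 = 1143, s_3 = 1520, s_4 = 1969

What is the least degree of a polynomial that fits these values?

First differences: 251, 311, 377, 449
Second differences: 60, 66, 72
Third differences: 6, 6
The third differences are constant, so the polynomial has degree 3.

3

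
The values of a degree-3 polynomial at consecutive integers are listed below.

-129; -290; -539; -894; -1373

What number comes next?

Δ: -161 , -249 , -355 , -479
Δ²: -88 , -106 , -124
Δ³: -18 , -18
Constant third difference = -18, so extend:
-124 − 18 = -142;  -479 − 142 = -621;  -1373 − 621 = -1994

-1994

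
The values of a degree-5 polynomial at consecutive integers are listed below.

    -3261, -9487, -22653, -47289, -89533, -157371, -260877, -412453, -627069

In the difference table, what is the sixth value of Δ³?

-14970

Δ: -6226, -13166, -24636, -42244, -67838, -103506, -151576, -214616
Δ²: -6940, -11470, -17608, -25594, -35668, -48070, -63040
Δ³: -4530, -6138, -7986, -10074, -12402, -14970
Δ⁴: -1608, -1848, -2088, -2328, -2568
Δ⁵: -240, -240, -240, -240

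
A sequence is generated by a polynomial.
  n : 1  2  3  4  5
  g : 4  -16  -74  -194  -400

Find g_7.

-1166

-20 , -58 , -120 , -206
-38 , -62 , -86
-24 , -24
Third differences constant at -24.
-86 − 24 = -110;  -206 − 110 = -316;  -400 − 316 = -716
-110 − 24 = -134;  -316 − 134 = -450;  -716 − 450 = -1166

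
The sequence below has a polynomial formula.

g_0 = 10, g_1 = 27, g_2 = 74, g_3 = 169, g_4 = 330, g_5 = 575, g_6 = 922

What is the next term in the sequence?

1389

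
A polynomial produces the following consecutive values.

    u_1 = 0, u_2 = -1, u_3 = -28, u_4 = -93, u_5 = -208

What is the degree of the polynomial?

3

-1, -27, -65, -115
-26, -38, -50
-12, -12
The third differences are constant, so the polynomial has degree 3.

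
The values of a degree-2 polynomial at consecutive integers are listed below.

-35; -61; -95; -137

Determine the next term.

-187

D1: -26  -34  -42
D2: -8  -8
Second differences constant at -8.
-42 − 8 = -50;  -137 − 50 = -187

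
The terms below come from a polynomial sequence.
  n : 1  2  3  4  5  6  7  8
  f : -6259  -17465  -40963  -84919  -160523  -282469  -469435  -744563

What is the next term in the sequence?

Δ: -11206, -23498, -43956, -75604, -121946, -186966, -275128
Δ²: -12292, -20458, -31648, -46342, -65020, -88162
Δ³: -8166, -11190, -14694, -18678, -23142
Δ⁴: -3024, -3504, -3984, -4464
Δ⁵: -480, -480, -480
The fifth differences are constant (-480).
-4464 − 480 = -4944;  -23142 − 4944 = -28086;  -88162 − 28086 = -116248;  -275128 − 116248 = -391376;  -744563 − 391376 = -1135939

-1135939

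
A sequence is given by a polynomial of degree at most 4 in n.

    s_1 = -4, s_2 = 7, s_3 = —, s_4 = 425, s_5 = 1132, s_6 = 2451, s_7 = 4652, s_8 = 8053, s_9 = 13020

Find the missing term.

Using the last 6 terms:
D1: 707  1319  2201  3401  4967
D2: 612  882  1200  1566
D3: 270  318  366
D4: 48  48
Constant fourth difference = 48.
Extend backward: 270 − 48 = 222;  612 − 222 = 390;  707 − 390 = 317;  425 − 317 = 108

108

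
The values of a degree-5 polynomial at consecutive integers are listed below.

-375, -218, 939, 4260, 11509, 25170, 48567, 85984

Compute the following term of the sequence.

142785

Δ: 157, 1157, 3321, 7249, 13661, 23397, 37417
Δ²: 1000, 2164, 3928, 6412, 9736, 14020
Δ³: 1164, 1764, 2484, 3324, 4284
Δ⁴: 600, 720, 840, 960
Δ⁵: 120, 120, 120
The fifth differences are constant (120).
960 + 120 = 1080;  4284 + 1080 = 5364;  14020 + 5364 = 19384;  37417 + 19384 = 56801;  85984 + 56801 = 142785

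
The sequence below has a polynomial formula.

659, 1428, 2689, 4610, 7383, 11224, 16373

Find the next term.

Δ: 769  1261  1921  2773  3841  5149
Δ²: 492  660  852  1068  1308
Δ³: 168  192  216  240
Δ⁴: 24  24  24
Fourth differences constant at 24.
240 + 24 = 264;  1308 + 264 = 1572;  5149 + 1572 = 6721;  16373 + 6721 = 23094

23094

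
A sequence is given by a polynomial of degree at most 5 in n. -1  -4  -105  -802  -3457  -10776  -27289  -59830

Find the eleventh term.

-366601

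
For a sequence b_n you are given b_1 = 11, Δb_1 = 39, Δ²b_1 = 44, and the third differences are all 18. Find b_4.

Build the table forward from the leading diagonal:
D3: 18  18  18  18
D2: 44  62  80  98
D1: 39  83  145  225
b: 11  50  133  278

278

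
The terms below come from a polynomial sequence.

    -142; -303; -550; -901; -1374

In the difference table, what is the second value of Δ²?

-104

First differences: -161, -247, -351, -473
Second differences: -86, -104, -122
Third differences: -18, -18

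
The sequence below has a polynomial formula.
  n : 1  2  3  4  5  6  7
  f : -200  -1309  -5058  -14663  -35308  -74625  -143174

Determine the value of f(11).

-1109  -3749  -9605  -20645  -39317  -68549
-2640  -5856  -11040  -18672  -29232
-3216  -5184  -7632  -10560
-1968  -2448  -2928
-480  -480
The fifth differences are constant (-480).
-2928 − 480 = -3408;  -10560 − 3408 = -13968;  -29232 − 13968 = -43200;  -68549 − 43200 = -111749;  -143174 − 111749 = -254923
-3408 − 480 = -3888;  -13968 − 3888 = -17856;  -43200 − 17856 = -61056;  -111749 − 61056 = -172805;  -254923 − 172805 = -427728
-3888 − 480 = -4368;  -17856 − 4368 = -22224;  -61056 − 22224 = -83280;  -172805 − 83280 = -256085;  -427728 − 256085 = -683813
-4368 − 480 = -4848;  -22224 − 4848 = -27072;  -83280 − 27072 = -110352;  -256085 − 110352 = -366437;  -683813 − 366437 = -1050250

-1050250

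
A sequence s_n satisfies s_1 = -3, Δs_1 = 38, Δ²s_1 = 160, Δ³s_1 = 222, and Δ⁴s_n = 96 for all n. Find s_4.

813

Build the table forward from the leading diagonal:
D4: 96, 96, 96, 96
D3: 222, 318, 414, 510
D2: 160, 382, 700, 1114
D1: 38, 198, 580, 1280
s: -3, 35, 233, 813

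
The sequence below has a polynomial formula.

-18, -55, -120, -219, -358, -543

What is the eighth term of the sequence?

Δ: -37  -65  -99  -139  -185
Δ²: -28  -34  -40  -46
Δ³: -6  -6  -6
The third differences are constant (-6).
-46 − 6 = -52;  -185 − 52 = -237;  -543 − 237 = -780
-52 − 6 = -58;  -237 − 58 = -295;  -780 − 295 = -1075

-1075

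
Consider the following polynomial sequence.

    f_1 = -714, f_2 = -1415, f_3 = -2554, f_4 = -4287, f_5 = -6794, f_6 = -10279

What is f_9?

First differences: -701, -1139, -1733, -2507, -3485
Second differences: -438, -594, -774, -978
Third differences: -156, -180, -204
Fourth differences: -24, -24
Fourth differences constant at -24.
-204 − 24 = -228;  -978 − 228 = -1206;  -3485 − 1206 = -4691;  -10279 − 4691 = -14970
-228 − 24 = -252;  -1206 − 252 = -1458;  -4691 − 1458 = -6149;  -14970 − 6149 = -21119
-252 − 24 = -276;  -1458 − 276 = -1734;  -6149 − 1734 = -7883;  -21119 − 7883 = -29002

-29002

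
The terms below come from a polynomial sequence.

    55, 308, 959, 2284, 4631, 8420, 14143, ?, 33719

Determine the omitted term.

Using the first 7 terms:
First differences: 253  651  1325  2347  3789  5723
Second differences: 398  674  1022  1442  1934
Third differences: 276  348  420  492
Fourth differences: 72  72  72
Constant fourth difference = 72.
Extend forward: 492 + 72 = 564;  1934 + 564 = 2498;  5723 + 2498 = 8221;  14143 + 8221 = 22364

22364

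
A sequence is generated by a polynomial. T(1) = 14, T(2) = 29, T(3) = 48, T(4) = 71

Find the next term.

98

Δ: 15 , 19 , 23
Δ²: 4 , 4
The second differences are constant (4).
23 + 4 = 27;  71 + 27 = 98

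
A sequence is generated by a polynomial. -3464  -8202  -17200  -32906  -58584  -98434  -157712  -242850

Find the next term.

-361576

First differences: -4738, -8998, -15706, -25678, -39850, -59278, -85138
Second differences: -4260, -6708, -9972, -14172, -19428, -25860
Third differences: -2448, -3264, -4200, -5256, -6432
Fourth differences: -816, -936, -1056, -1176
Fifth differences: -120, -120, -120
The fifth differences are constant (-120).
-1176 − 120 = -1296;  -6432 − 1296 = -7728;  -25860 − 7728 = -33588;  -85138 − 33588 = -118726;  -242850 − 118726 = -361576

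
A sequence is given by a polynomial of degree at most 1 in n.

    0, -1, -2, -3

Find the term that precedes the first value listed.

1

D1: -1, -1, -1
The first differences are constant at -1.
Work back: 0 + 1 = 1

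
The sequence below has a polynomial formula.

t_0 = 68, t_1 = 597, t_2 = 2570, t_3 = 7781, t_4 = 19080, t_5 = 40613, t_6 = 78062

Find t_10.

D1: 529  1973  5211  11299  21533  37449
D2: 1444  3238  6088  10234  15916
D3: 1794  2850  4146  5682
D4: 1056  1296  1536
D5: 240  240
The fifth differences are constant (240).
1536 + 240 = 1776;  5682 + 1776 = 7458;  15916 + 7458 = 23374;  37449 + 23374 = 60823;  78062 + 60823 = 138885
1776 + 240 = 2016;  7458 + 2016 = 9474;  23374 + 9474 = 32848;  60823 + 32848 = 93671;  138885 + 93671 = 232556
2016 + 240 = 2256;  9474 + 2256 = 11730;  32848 + 11730 = 44578;  93671 + 44578 = 138249;  232556 + 138249 = 370805
2256 + 240 = 2496;  11730 + 2496 = 14226;  44578 + 14226 = 58804;  138249 + 58804 = 197053;  370805 + 197053 = 567858

567858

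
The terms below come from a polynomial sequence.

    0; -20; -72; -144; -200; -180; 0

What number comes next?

First differences: -20, -52, -72, -56, 20, 180
Second differences: -32, -20, 16, 76, 160
Third differences: 12, 36, 60, 84
Fourth differences: 24, 24, 24
Fourth differences constant at 24.
84 + 24 = 108;  160 + 108 = 268;  180 + 268 = 448;  0 + 448 = 448

448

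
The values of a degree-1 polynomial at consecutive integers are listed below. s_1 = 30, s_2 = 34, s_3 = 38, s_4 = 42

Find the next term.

First differences: 4 , 4 , 4
First differences constant at 4.
42 + 4 = 46

46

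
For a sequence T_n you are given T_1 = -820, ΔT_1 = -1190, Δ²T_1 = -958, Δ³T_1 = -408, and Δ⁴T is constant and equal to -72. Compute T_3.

Build the table forward from the leading diagonal:
Fourth differences: -72  -72  -72
Third differences: -408  -480  -552
Second differences: -958  -1366  -1846
First differences: -1190  -2148  -3514
T: -820  -2010  -4158

-4158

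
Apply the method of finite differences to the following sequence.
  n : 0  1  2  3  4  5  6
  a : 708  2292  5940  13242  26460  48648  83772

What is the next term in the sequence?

136830

1584, 3648, 7302, 13218, 22188, 35124
2064, 3654, 5916, 8970, 12936
1590, 2262, 3054, 3966
672, 792, 912
120, 120
Constant fifth difference = 120, so extend:
912 + 120 = 1032;  3966 + 1032 = 4998;  12936 + 4998 = 17934;  35124 + 17934 = 53058;  83772 + 53058 = 136830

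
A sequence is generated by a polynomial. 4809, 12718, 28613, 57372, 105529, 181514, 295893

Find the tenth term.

1012134

Δ: 7909, 15895, 28759, 48157, 75985, 114379
Δ²: 7986, 12864, 19398, 27828, 38394
Δ³: 4878, 6534, 8430, 10566
Δ⁴: 1656, 1896, 2136
Δ⁵: 240, 240
Fifth differences constant at 240.
2136 + 240 = 2376;  10566 + 2376 = 12942;  38394 + 12942 = 51336;  114379 + 51336 = 165715;  295893 + 165715 = 461608
2376 + 240 = 2616;  12942 + 2616 = 15558;  51336 + 15558 = 66894;  165715 + 66894 = 232609;  461608 + 232609 = 694217
2616 + 240 = 2856;  15558 + 2856 = 18414;  66894 + 18414 = 85308;  232609 + 85308 = 317917;  694217 + 317917 = 1012134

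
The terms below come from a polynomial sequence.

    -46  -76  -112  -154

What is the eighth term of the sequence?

-382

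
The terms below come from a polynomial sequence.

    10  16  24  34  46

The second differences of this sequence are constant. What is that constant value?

2

Δ: 6, 8, 10, 12
Δ²: 2, 2, 2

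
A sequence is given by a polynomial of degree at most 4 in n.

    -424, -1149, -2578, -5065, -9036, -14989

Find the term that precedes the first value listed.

-121

-725, -1429, -2487, -3971, -5953
-704, -1058, -1484, -1982
-354, -426, -498
-72, -72
The fourth differences are constant at -72.
Work back: -354 + 72 = -282;  -704 + 282 = -422;  -725 + 422 = -303;  -424 + 303 = -121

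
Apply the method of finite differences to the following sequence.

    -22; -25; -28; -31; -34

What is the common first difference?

-3

D1: -3, -3, -3, -3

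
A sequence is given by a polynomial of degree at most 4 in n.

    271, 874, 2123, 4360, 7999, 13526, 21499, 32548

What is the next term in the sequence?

47375

D1: 603 , 1249 , 2237 , 3639 , 5527 , 7973 , 11049
D2: 646 , 988 , 1402 , 1888 , 2446 , 3076
D3: 342 , 414 , 486 , 558 , 630
D4: 72 , 72 , 72 , 72
Fourth differences constant at 72.
630 + 72 = 702;  3076 + 702 = 3778;  11049 + 3778 = 14827;  32548 + 14827 = 47375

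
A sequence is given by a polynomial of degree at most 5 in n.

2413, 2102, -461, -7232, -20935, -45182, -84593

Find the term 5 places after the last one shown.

-756488

Δ: -311, -2563, -6771, -13703, -24247, -39411
Δ²: -2252, -4208, -6932, -10544, -15164
Δ³: -1956, -2724, -3612, -4620
Δ⁴: -768, -888, -1008
Δ⁵: -120, -120
Fifth differences constant at -120.
-1008 − 120 = -1128;  -4620 − 1128 = -5748;  -15164 − 5748 = -20912;  -39411 − 20912 = -60323;  -84593 − 60323 = -144916
-1128 − 120 = -1248;  -5748 − 1248 = -6996;  -20912 − 6996 = -27908;  -60323 − 27908 = -88231;  -144916 − 88231 = -233147
-1248 − 120 = -1368;  -6996 − 1368 = -8364;  -27908 − 8364 = -36272;  -88231 − 36272 = -124503;  -233147 − 124503 = -357650
-1368 − 120 = -1488;  -8364 − 1488 = -9852;  -36272 − 9852 = -46124;  -124503 − 46124 = -170627;  -357650 − 170627 = -528277
-1488 − 120 = -1608;  -9852 − 1608 = -11460;  -46124 − 11460 = -57584;  -170627 − 57584 = -228211;  -528277 − 228211 = -756488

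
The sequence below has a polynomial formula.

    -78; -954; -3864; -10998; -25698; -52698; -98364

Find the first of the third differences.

-2190

D1: -876, -2910, -7134, -14700, -27000, -45666
D2: -2034, -4224, -7566, -12300, -18666
D3: -2190, -3342, -4734, -6366
D4: -1152, -1392, -1632
D5: -240, -240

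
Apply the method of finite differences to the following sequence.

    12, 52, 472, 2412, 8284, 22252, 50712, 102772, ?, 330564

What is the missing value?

Using the first 8 terms:
Δ: 40  420  1940  5872  13968  28460  52060
Δ²: 380  1520  3932  8096  14492  23600
Δ³: 1140  2412  4164  6396  9108
Δ⁴: 1272  1752  2232  2712
Δ⁵: 480  480  480
Constant fifth difference = 480.
Extend forward: 2712 + 480 = 3192;  9108 + 3192 = 12300;  23600 + 12300 = 35900;  52060 + 35900 = 87960;  102772 + 87960 = 190732

190732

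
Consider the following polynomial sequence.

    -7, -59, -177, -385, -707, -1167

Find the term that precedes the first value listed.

-52, -118, -208, -322, -460
-66, -90, -114, -138
-24, -24, -24
The third differences are constant at -24.
Work back: -66 + 24 = -42;  -52 + 42 = -10;  -7 + 10 = 3

3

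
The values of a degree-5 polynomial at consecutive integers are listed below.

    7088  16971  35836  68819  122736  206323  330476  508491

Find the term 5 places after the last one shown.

2870096

9883 , 18865 , 32983 , 53917 , 83587 , 124153 , 178015
8982 , 14118 , 20934 , 29670 , 40566 , 53862
5136 , 6816 , 8736 , 10896 , 13296
1680 , 1920 , 2160 , 2400
240 , 240 , 240
The fifth differences are constant (240).
2400 + 240 = 2640;  13296 + 2640 = 15936;  53862 + 15936 = 69798;  178015 + 69798 = 247813;  508491 + 247813 = 756304
2640 + 240 = 2880;  15936 + 2880 = 18816;  69798 + 18816 = 88614;  247813 + 88614 = 336427;  756304 + 336427 = 1092731
2880 + 240 = 3120;  18816 + 3120 = 21936;  88614 + 21936 = 110550;  336427 + 110550 = 446977;  1092731 + 446977 = 1539708
3120 + 240 = 3360;  21936 + 3360 = 25296;  110550 + 25296 = 135846;  446977 + 135846 = 582823;  1539708 + 582823 = 2122531
3360 + 240 = 3600;  25296 + 3600 = 28896;  135846 + 28896 = 164742;  582823 + 164742 = 747565;  2122531 + 747565 = 2870096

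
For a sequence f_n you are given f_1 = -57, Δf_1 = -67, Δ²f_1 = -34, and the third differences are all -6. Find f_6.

Build the table forward from the leading diagonal:
Third differences: -6, -6, -6, -6, -6, -6
Second differences: -34, -40, -46, -52, -58, -64
First differences: -67, -101, -141, -187, -239, -297
f: -57, -124, -225, -366, -553, -792

-792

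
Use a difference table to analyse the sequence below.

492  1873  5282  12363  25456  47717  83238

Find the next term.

Δ: 1381, 3409, 7081, 13093, 22261, 35521
Δ²: 2028, 3672, 6012, 9168, 13260
Δ³: 1644, 2340, 3156, 4092
Δ⁴: 696, 816, 936
Δ⁵: 120, 120
Fifth differences constant at 120.
936 + 120 = 1056;  4092 + 1056 = 5148;  13260 + 5148 = 18408;  35521 + 18408 = 53929;  83238 + 53929 = 137167

137167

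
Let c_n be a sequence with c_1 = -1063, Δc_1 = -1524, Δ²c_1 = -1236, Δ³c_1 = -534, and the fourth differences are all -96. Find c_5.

-16807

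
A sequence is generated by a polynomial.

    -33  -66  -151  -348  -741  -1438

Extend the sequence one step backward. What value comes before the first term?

-16

D1: -33  -85  -197  -393  -697
D2: -52  -112  -196  -304
D3: -60  -84  -108
D4: -24  -24
The fourth differences are constant at -24.
Work back: -60 + 24 = -36;  -52 + 36 = -16;  -33 + 16 = -17;  -33 + 17 = -16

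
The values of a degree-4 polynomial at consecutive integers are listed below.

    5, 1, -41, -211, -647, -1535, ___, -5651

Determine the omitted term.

Using the first 6 terms:
-4, -42, -170, -436, -888
-38, -128, -266, -452
-90, -138, -186
-48, -48
Constant fourth difference = -48.
Extend forward: -186 − 48 = -234;  -452 − 234 = -686;  -888 − 686 = -1574;  -1535 − 1574 = -3109

-3109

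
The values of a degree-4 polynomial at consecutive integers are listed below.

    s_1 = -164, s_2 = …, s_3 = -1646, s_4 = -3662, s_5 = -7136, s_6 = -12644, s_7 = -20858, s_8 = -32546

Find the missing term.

Using the last 6 terms:
First differences: -2016  -3474  -5508  -8214  -11688
Second differences: -1458  -2034  -2706  -3474
Third differences: -576  -672  -768
Fourth differences: -96  -96
Constant fourth difference = -96.
Extend backward: -576 + 96 = -480;  -1458 + 480 = -978;  -2016 + 978 = -1038;  -1646 + 1038 = -608

-608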